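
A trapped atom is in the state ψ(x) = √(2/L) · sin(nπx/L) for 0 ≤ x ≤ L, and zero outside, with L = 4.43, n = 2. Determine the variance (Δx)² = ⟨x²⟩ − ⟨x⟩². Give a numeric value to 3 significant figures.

1.39

Compute ⟨x⟩ and ⟨x²⟩ separately, then (Δx)² = ⟨x²⟩ − ⟨x⟩².
With sin²θ = (1 − cos2θ)/2 on 0 ≤ x ≤ L: ∫sin²(nπx/L) dx = L/2, ∫x·sin²(nπx/L) dx = L²/4, ∫x²·sin²(nπx/L) dx = L³·(1/6 − 1/(4n²π²)); higher powers xᵏ the same way, integrating xᵏ·cos(2nπx/L) by parts.
⟨x⟩ = 2.2150 and ⟨x²⟩ = 6.2931.
(Δx)² = 6.2931 − (2.2150)² = 1.3869.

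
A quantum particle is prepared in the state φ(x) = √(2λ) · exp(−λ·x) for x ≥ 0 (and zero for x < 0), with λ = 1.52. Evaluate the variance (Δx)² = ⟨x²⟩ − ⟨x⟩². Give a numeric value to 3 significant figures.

0.108

Compute ⟨x⟩ and ⟨x²⟩ separately, then (Δx)² = ⟨x²⟩ − ⟨x⟩².
Every integrand reduces to terms xʲ·e^(−2λx) on [0, ∞); use ∫₀^∞ xʲ·e^(−2λx) dx = j!/(2λ)^(j+1).
⟨x⟩ = 0.32895 and ⟨x²⟩ = 0.21641.
(Δx)² = 0.21641 − (0.32895)² = 0.10821.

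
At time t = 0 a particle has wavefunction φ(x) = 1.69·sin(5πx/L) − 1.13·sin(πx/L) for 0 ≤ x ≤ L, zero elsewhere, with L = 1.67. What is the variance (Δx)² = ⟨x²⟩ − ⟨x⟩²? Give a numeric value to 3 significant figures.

0.167

Compute ⟨x⟩ and ⟨x²⟩ separately, then (Δx)² = ⟨x²⟩ − ⟨x⟩².
On 0 ≤ x ≤ L (j ≠ l): ∫sin²(jπx/L) dx = L/2, ∫sin(jπx/L)·sin(lπx/L) dx = 0; diagonal moments ∫x·sin²(jπx/L) dx = L²/4, ∫x²·sin²(jπx/L) dx = L³·(1/6 − 1/(4j²π²)); cross terms ∫x·sin(jπx/L)·sin(lπx/L) dx = 0 for j + l even and −4jlL²/(π²(j² − l²)²) for j + l odd, ∫x²·sin(jπx/L)·sin(lπx/L) dx = (−1)^(j+l)·4jlL³/(π²(j² − l²)²); higher powers the same way via product-to-sum and parts.
Normalization: ∫|φ|² dx = 3.4511.
⟨x⟩ = 0.83500 and ⟨x²⟩ = 0.86394.
(Δx)² = 0.86394 − (0.83500)² = 0.16672.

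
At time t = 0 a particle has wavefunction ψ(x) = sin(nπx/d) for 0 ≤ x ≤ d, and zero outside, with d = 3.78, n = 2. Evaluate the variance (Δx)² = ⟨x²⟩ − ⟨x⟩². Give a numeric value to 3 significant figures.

Compute ⟨x⟩ and ⟨x²⟩ separately, then (Δx)² = ⟨x²⟩ − ⟨x⟩².
With sin²θ = (1 − cos2θ)/2 on 0 ≤ x ≤ d: ∫sin²(nπx/d) dx = d/2, ∫x·sin²(nπx/d) dx = d²/4, ∫x²·sin²(nπx/d) dx = d³·(1/6 − 1/(4n²π²)); higher powers xᵏ the same way, integrating xᵏ·cos(2nπx/d) by parts.
Normalization: ∫|ψ|² dx = 1.8900.
⟨x⟩ = 1.8900 and ⟨x²⟩ = 4.5818.
(Δx)² = 4.5818 − (1.8900)² = 1.0097.

1.01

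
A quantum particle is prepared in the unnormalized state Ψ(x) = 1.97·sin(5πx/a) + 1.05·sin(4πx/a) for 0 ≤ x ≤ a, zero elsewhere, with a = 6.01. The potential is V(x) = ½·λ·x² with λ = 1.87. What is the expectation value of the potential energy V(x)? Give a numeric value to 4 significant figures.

5.569

⟨V⟩ = ∫ V(x)·|Ψ|² dx / ∫|Ψ|² dx.
On 0 ≤ x ≤ a (j ≠ l): ∫sin²(jπx/a) dx = a/2, ∫sin(jπx/a)·sin(lπx/a) dx = 0; diagonal moments ∫x·sin²(jπx/a) dx = a²/4, ∫x²·sin²(jπx/a) dx = a³·(1/6 − 1/(4j²π²)); cross terms ∫x·sin(jπx/a)·sin(lπx/a) dx = 0 for j + l even and −4jla²/(π²(j² − l²)²) for j + l odd, ∫x²·sin(jπx/a)·sin(lπx/a) dx = (−1)^(j+l)·4jla³/(π²(j² − l²)²); higher powers the same way via product-to-sum and parts.
State is unnormalized: ∫|Ψ|² dx = 14.975, and ∫Ψ*·V(x)·Ψ dx = 83.401, so ⟨V⟩ = 83.401 / 14.975.
⟨V⟩ = 5.5693.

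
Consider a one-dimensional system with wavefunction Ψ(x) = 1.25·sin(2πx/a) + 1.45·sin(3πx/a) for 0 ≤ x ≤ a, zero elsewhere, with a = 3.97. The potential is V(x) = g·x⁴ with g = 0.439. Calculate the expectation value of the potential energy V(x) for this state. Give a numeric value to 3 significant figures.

⟨V⟩ = ∫ V(x)·|Ψ|² dx / ∫|Ψ|² dx.
On 0 ≤ x ≤ a (j ≠ l): ∫sin²(jπx/a) dx = a/2, ∫sin(jπx/a)·sin(lπx/a) dx = 0; diagonal moments ∫x·sin²(jπx/a) dx = a²/4, ∫x²·sin²(jπx/a) dx = a³·(1/6 − 1/(4j²π²)); cross terms ∫x·sin(jπx/a)·sin(lπx/a) dx = 0 for j + l even and −4jla²/(π²(j² − l²)²) for j + l odd, ∫x²·sin(jπx/a)·sin(lπx/a) dx = (−1)^(j+l)·4jla³/(π²(j² − l²)²); higher powers the same way via product-to-sum and parts.
State is unnormalized: ∫|Ψ|² dx = 7.2750, and ∫Ψ*·V(x)·Ψ dx = 33.114, so ⟨V⟩ = 33.114 / 7.2750.
⟨V⟩ = 4.5517.

4.55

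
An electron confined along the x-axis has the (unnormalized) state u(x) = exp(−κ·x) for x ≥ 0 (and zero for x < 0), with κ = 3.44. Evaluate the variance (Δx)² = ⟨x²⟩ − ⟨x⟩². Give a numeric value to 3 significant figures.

0.0211

Compute ⟨x⟩ and ⟨x²⟩ separately, then (Δx)² = ⟨x²⟩ − ⟨x⟩².
Every integrand reduces to terms xʲ·e^(−2κx) on [0, ∞); use ∫₀^∞ xʲ·e^(−2κx) dx = j!/(2κ)^(j+1).
Normalization: ∫|u|² dx = 0.14535.
⟨x⟩ = 0.14535 and ⟨x²⟩ = 0.042253.
(Δx)² = 0.042253 − (0.14535)² = 0.021126.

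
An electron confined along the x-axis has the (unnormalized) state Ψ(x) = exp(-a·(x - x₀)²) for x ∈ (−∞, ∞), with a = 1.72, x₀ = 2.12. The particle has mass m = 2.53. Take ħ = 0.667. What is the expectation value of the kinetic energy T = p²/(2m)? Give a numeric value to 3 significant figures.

0.151

T = −(ħ²/2m) d²/dx², so ⟨T⟩ = −(ħ²/2m) ∫ Ψ*·Ψ'' dx / ∫|Ψ|² dx; with m = 2.53.
Gaussian moments (u = x − x₀): ∫u^(2j)·e^(−2au²) du = (2j−1)!!/(4a)^j · √(π/(2a)), odd powers integrate to 0; here √(π/(2a)) = 0.95564. Derivatives: d/dx e^(−au²) = −2au·e^(−au²), d²/dx² e^(−au²) = (4a²u² − 2a)·e^(−au²).
State is unnormalized: ∫|Ψ|² dx = 0.95564, and ∫Ψ*·(−ħ²/2m · Ψ'') dx = 0.14452, so ⟨T⟩ = 0.14452 / 0.95564.
⟨T⟩ = 0.15123.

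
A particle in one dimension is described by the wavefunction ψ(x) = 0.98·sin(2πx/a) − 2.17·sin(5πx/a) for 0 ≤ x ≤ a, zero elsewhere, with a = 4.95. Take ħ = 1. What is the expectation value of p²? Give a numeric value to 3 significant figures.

8.64

p² ψ = −ħ² d²ψ/dx²; ⟨p²⟩ = −ħ² ∫ ψ*·ψ'' dx / ∫|ψ|² dx.
d²/dx² sin(jπx/a) = −(jπ/a)²·sin(jπx/a); on 0 ≤ x ≤ a, ∫sin²(jπx/a) dx = a/2 and ∫sin(jπx/a)·sin(lπx/a) dx = 0 for j ≠ l, so only diagonal terms survive in ∫|ψ|² and ∫ψ·ψ″; ∫ψ·ψ′ dx = [ψ²/2] between the walls = 0.
State is unnormalized: ∫|ψ|² dx = 14.032, and ∫ψ*·(−ħ² ψ'') dx = 121.19, so ⟨p²⟩ = 121.19 / 14.032.
⟨p²⟩ = 8.6370.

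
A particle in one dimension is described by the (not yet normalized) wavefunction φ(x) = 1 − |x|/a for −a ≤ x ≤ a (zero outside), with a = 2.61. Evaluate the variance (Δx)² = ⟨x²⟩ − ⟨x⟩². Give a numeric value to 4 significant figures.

0.6812

Compute ⟨x⟩ and ⟨x²⟩ separately, then (Δx)² = ⟨x²⟩ − ⟨x⟩².
φ is even, so ∫ over [−a, a] = 2∫₀ᵃ with φ = 1 − x/a there: ∫₀ᵃ (1 − x/a)² dx = a/3, ∫₀ᵃ x²(1 − x/a)² dx = a³/30, ∫₀ᵃ x⁴(1 − x/a)² dx = a⁵/105.
Normalization: ∫|φ|² dx = 1.7400.
⟨x⟩ = 0.0000 and ⟨x²⟩ = 0.68121.
(Δx)² = 0.68121 − (0.0000)² = 0.68121.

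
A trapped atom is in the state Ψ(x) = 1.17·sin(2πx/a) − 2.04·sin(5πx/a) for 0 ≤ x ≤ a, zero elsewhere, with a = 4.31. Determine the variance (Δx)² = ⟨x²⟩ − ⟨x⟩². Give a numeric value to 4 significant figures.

1.457

Compute ⟨x⟩ and ⟨x²⟩ separately, then (Δx)² = ⟨x²⟩ − ⟨x⟩².
On 0 ≤ x ≤ a (j ≠ l): ∫sin²(jπx/a) dx = a/2, ∫sin(jπx/a)·sin(lπx/a) dx = 0; diagonal moments ∫x·sin²(jπx/a) dx = a²/4, ∫x²·sin²(jπx/a) dx = a³·(1/6 − 1/(4j²π²)); cross terms ∫x·sin(jπx/a)·sin(lπx/a) dx = 0 for j + l even and −4jla²/(π²(j² − l²)²) for j + l odd, ∫x²·sin(jπx/a)·sin(lπx/a) dx = (−1)^(j+l)·4jla³/(π²(j² − l²)²); higher powers the same way via product-to-sum and parts.
Normalization: ∫|Ψ|² dx = 11.918.
⟨x⟩ = 2.2234 and ⟨x²⟩ = 6.4002.
(Δx)² = 6.4002 − (2.2234)² = 1.4568.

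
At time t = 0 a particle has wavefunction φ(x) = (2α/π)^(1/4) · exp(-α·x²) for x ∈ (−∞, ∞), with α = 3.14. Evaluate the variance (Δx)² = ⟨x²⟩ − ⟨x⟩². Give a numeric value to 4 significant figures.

Compute ⟨x⟩ and ⟨x²⟩ separately, then (Δx)² = ⟨x²⟩ − ⟨x⟩².
Gaussian moments: ∫x^(2j)·e^(−2αx²) dx = (2j−1)!!/(4α)^j · √(π/(2α)), odd powers integrate to 0; here √(π/(2α)) = 0.70729.
⟨x⟩ = 0.0000 and ⟨x²⟩ = 0.079618.
(Δx)² = 0.079618 − (0.0000)² = 0.079618.

0.07962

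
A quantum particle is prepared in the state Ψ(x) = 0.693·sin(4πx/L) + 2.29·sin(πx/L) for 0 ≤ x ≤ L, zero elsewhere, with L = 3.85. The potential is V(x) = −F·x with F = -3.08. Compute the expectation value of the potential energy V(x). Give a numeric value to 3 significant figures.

5.83

⟨V⟩ = ∫ V(x)·|Ψ|² dx / ∫|Ψ|² dx.
On 0 ≤ x ≤ L (j ≠ l): ∫sin²(jπx/L) dx = L/2, ∫sin(jπx/L)·sin(lπx/L) dx = 0; diagonal moments ∫x·sin²(jπx/L) dx = L²/4, ∫x²·sin²(jπx/L) dx = L³·(1/6 − 1/(4j²π²)); cross terms ∫x·sin(jπx/L)·sin(lπx/L) dx = 0 for j + l even and −4jlL²/(π²(j² − l²)²) for j + l odd, ∫x²·sin(jπx/L)·sin(lπx/L) dx = (−1)^(j+l)·4jlL³/(π²(j² − l²)²); higher powers the same way via product-to-sum and parts.
State is unnormalized: ∫|Ψ|² dx = 11.019, and ∫Ψ*·V(x)·Ψ dx = 64.290, so ⟨V⟩ = 64.290 / 11.019.
⟨V⟩ = 5.8343.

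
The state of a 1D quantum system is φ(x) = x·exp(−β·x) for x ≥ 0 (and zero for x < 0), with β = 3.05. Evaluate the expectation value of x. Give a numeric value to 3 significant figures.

⟨x⟩ = ∫ x·|φ|² dx / ∫|φ|² dx (integrals over the domain).
Every integrand reduces to terms xʲ·e^(−2βx) on [0, ∞); use ∫₀^∞ xʲ·e^(−2βx) dx = j!/(2β)^(j+1).
State is unnormalized: ∫|φ|² dx = 0.0088113, and ∫φ*·x·φ dx = 0.0043334, so ⟨x⟩ = 0.0043334 / 0.0088113.
⟨x⟩ = 0.49180.

0.492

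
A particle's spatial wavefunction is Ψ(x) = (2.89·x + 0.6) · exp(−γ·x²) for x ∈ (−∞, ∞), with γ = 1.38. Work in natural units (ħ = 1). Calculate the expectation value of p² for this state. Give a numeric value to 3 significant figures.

p² Ψ = −ħ² d²Ψ/dx²; ⟨p²⟩ = −ħ² ∫ Ψ*·Ψ'' dx / ∫|Ψ|² dx.
Expand each integrand as polynomial × e^(−2γx²) and use ∫x^(2j)·e^(−2γx²) dx = (2j−1)!!/(4γ)^j · √(π/(2γ)), odd powers → 0; here √(π/(2γ)) = 1.0669. Differentiate with the product rule, d/dx e^(−γx²) = −2γx·e^(−γx²).
State is unnormalized: ∫|Ψ|² dx = 1.9984, and ∫Ψ*·(−ħ² Ψ'') dx = 7.2131, so ⟨p²⟩ = 7.2131 / 1.9984.
⟨p²⟩ = 3.6095.

3.61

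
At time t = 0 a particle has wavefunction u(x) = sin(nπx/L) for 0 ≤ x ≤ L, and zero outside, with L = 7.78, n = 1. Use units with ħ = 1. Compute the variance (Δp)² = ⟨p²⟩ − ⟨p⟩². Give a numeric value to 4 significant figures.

0.1631

Compute ⟨p⟩ and ⟨p²⟩ separately; (Δp)² = ⟨p²⟩ − ⟨p⟩².
d/dx sin(nπx/L) = (nπ/L)·cos(nπx/L) and d²/dx² sin(nπx/L) = −(nπ/L)²·sin(nπx/L); on 0 ≤ x ≤ L, ∫sin²(nπx/L) dx = L/2 and ∫sin(nπx/L)·cos(nπx/L) dx = 0.
Normalization: ∫|u|² dx = 3.8900.
⟨p⟩ = 0.0000 and ⟨p²⟩ = 0.16306.
(Δp)² = 0.16306 − (0.0000)² = 0.16306.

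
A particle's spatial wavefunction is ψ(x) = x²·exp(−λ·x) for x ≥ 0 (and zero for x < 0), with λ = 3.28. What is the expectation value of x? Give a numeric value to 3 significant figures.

0.762

⟨x⟩ = ∫ x·|ψ|² dx / ∫|ψ|² dx (integrals over the domain).
Every integrand reduces to terms xʲ·e^(−2λx) on [0, ∞); use ∫₀^∞ xʲ·e^(−2λx) dx = j!/(2λ)^(j+1).
State is unnormalized: ∫|ψ|² dx = 0.0019756, and ∫ψ*·x·ψ dx = 0.0015058, so ⟨x⟩ = 0.0015058 / 0.0019756.
⟨x⟩ = 0.76220.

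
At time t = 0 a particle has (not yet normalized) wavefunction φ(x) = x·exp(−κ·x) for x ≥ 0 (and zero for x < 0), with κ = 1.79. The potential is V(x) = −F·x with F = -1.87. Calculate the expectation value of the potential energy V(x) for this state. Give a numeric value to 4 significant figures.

1.567

⟨V⟩ = ∫ V(x)·|φ|² dx / ∫|φ|² dx.
Every integrand reduces to terms xʲ·e^(−2κx) on [0, ∞); use ∫₀^∞ xʲ·e^(−2κx) dx = j!/(2κ)^(j+1).
State is unnormalized: ∫|φ|² dx = 0.043589, and ∫φ*·V(x)·φ dx = 0.068306, so ⟨V⟩ = 0.068306 / 0.043589.
⟨V⟩ = 1.5670.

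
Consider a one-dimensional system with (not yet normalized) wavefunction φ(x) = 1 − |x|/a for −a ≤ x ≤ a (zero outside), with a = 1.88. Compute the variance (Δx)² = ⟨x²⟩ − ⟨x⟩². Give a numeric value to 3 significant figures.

0.353

Compute ⟨x⟩ and ⟨x²⟩ separately, then (Δx)² = ⟨x²⟩ − ⟨x⟩².
φ is even, so ∫ over [−a, a] = 2∫₀ᵃ with φ = 1 − x/a there: ∫₀ᵃ (1 − x/a)² dx = a/3, ∫₀ᵃ x²(1 − x/a)² dx = a³/30, ∫₀ᵃ x⁴(1 − x/a)² dx = a⁵/105.
Normalization: ∫|φ|² dx = 1.2533.
⟨x⟩ = 0.0000 and ⟨x²⟩ = 0.35344.
(Δx)² = 0.35344 − (0.0000)² = 0.35344.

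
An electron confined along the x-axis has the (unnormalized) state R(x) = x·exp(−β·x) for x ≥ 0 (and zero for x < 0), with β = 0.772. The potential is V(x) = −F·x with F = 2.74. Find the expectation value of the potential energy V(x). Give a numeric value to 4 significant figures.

-5.324

⟨V⟩ = ∫ V(x)·|R|² dx / ∫|R|² dx.
Every integrand reduces to terms xʲ·e^(−2βx) on [0, ∞); use ∫₀^∞ xʲ·e^(−2βx) dx = j!/(2β)^(j+1).
State is unnormalized: ∫|R|² dx = 0.54336, and ∫R*·V(x)·R dx = -2.8928, so ⟨V⟩ = -2.8928 / 0.54336.
⟨V⟩ = -5.3238.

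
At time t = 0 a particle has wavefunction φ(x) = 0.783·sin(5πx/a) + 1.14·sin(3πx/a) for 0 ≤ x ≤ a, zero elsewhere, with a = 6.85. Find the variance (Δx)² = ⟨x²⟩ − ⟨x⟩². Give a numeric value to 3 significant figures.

Compute ⟨x⟩ and ⟨x²⟩ separately, then (Δx)² = ⟨x²⟩ − ⟨x⟩².
On 0 ≤ x ≤ a (j ≠ l): ∫sin²(jπx/a) dx = a/2, ∫sin(jπx/a)·sin(lπx/a) dx = 0; diagonal moments ∫x·sin²(jπx/a) dx = a²/4, ∫x²·sin²(jπx/a) dx = a³·(1/6 − 1/(4j²π²)); cross terms ∫x·sin(jπx/a)·sin(lπx/a) dx = 0 for j + l even and −4jla²/(π²(j² − l²)²) for j + l odd, ∫x²·sin(jπx/a)·sin(lπx/a) dx = (−1)^(j+l)·4jla³/(π²(j² − l²)²); higher powers the same way via product-to-sum and parts.
Normalization: ∫|φ|² dx = 6.5510.
⟨x⟩ = 3.4250 and ⟨x²⟩ = 17.511.
(Δx)² = 17.511 − (3.4250)² = 5.7803.

5.78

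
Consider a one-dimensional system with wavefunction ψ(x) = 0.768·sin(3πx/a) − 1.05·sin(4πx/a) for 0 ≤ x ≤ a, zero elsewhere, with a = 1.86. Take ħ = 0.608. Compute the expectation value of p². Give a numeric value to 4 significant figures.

14.30

p² ψ = −ħ² d²ψ/dx²; ⟨p²⟩ = −ħ² ∫ ψ*·ψ'' dx / ∫|ψ|² dx.
d²/dx² sin(jπx/a) = −(jπ/a)²·sin(jπx/a); on 0 ≤ x ≤ a, ∫sin²(jπx/a) dx = a/2 and ∫sin(jπx/a)·sin(lπx/a) dx = 0 for j ≠ l, so only diagonal terms survive in ∫|ψ|² and ∫ψ·ψ″; ∫ψ·ψ′ dx = [ψ²/2] between the walls = 0.
State is unnormalized: ∫|ψ|² dx = 1.5739, and ∫ψ*·(−ħ² ψ'') dx = 22.507, so ⟨p²⟩ = 22.507 / 1.5739.
⟨p²⟩ = 14.300.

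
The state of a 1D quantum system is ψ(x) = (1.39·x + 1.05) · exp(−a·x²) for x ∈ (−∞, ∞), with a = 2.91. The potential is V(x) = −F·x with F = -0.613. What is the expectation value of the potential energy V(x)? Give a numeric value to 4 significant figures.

⟨V⟩ = ∫ V(x)·|ψ|² dx / ∫|ψ|² dx.
Expand each integrand as polynomial × e^(−2ax²) and use ∫x^(2j)·e^(−2ax²) dx = (2j−1)!!/(4a)^j · √(π/(2a)), odd powers → 0; here √(π/(2a)) = 0.73471.
State is unnormalized: ∫|ψ|² dx = 0.93197, and ∫ψ*·V(x)·ψ dx = 0.11294, so ⟨V⟩ = 0.11294 / 0.93197.
⟨V⟩ = 0.12119.

0.1212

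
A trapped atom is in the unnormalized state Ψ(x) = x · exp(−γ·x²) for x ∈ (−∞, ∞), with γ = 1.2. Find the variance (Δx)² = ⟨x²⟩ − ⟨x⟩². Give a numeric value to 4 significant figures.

0.6250

Compute ⟨x⟩ and ⟨x²⟩ separately, then (Δx)² = ⟨x²⟩ − ⟨x⟩².
Expand each integrand as polynomial × e^(−2γx²) and use ∫x^(2j)·e^(−2γx²) dx = (2j−1)!!/(4γ)^j · √(π/(2γ)), odd powers → 0; here √(π/(2γ)) = 1.1441.
Normalization: ∫|Ψ|² dx = 0.23836.
⟨x⟩ = 0.0000 and ⟨x²⟩ = 0.62500.
(Δx)² = 0.62500 − (0.0000)² = 0.62500.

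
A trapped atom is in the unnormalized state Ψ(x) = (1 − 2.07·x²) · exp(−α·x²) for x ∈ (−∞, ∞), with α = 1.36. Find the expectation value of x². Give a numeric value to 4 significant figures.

⟨x²⟩ = ∫ x²·|Ψ|² dx / ∫|Ψ|² dx (integrals over the domain).
Expand each integrand as polynomial × e^(−2αx²) and use ∫x^(2j)·e^(−2αx²) dx = (2j−1)!!/(4α)^j · √(π/(2α)), odd powers → 0; here √(π/(2α)) = 1.0747.
State is unnormalized: ∫|Ψ|² dx = 0.72365, and ∫Ψ*·x²·Ψ dx = 0.17559, so ⟨x²⟩ = 0.17559 / 0.72365.
⟨x²⟩ = 0.24264.

0.2426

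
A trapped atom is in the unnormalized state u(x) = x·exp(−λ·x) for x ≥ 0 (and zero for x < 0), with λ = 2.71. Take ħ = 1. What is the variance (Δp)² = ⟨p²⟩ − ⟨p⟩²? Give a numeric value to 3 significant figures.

7.34

Compute ⟨p⟩ and ⟨p²⟩ separately; (Δp)² = ⟨p²⟩ − ⟨p⟩².
Differentiate x·exp(−λ·x) with the product rule; every integrand then reduces to terms xʲ·e^(−2λx) on [0, ∞), with ∫₀^∞ xʲ·e^(−2λx) dx = j!/(2λ)^(j+1).
Normalization: ∫|u|² dx = 0.012561.
⟨p⟩ = 0.0000 and ⟨p²⟩ = 7.3441.
(Δp)² = 7.3441 − (0.0000)² = 7.3441.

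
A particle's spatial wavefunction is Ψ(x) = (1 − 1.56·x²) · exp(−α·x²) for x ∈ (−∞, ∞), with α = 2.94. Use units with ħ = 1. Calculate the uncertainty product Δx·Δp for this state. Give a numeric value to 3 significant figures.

0.512

Δx = √(⟨x²⟩−⟨x⟩²), Δp = √(⟨p²⟩−⟨p⟩²).
Expand each integrand as polynomial × e^(−2αx²) and use ∫x^(2j)·e^(−2αx²) dx = (2j−1)!!/(4α)^j · √(π/(2α)), odd powers → 0; here √(π/(2α)) = 0.73095. Differentiate with the product rule, d/dx e^(−αx²) = −2αx·e^(−αx²).
Normalization: ∫|Ψ|² dx = 0.57561.
⟨x⟩ = 0.0000, ⟨x²⟩ = 0.050539 ⇒ Δx = 0.22481.
⟨p⟩ = 0.0000, ⟨p²⟩ = 5.1838 ⇒ Δp = 2.2768.
Δx·Δp = 0.51184.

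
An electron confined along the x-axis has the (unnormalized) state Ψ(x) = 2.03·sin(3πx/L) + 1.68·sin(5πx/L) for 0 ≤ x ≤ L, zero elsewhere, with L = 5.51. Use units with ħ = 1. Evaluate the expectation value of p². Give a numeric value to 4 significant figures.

p² Ψ = −ħ² d²Ψ/dx²; ⟨p²⟩ = −ħ² ∫ Ψ*·Ψ'' dx / ∫|Ψ|² dx.
d²/dx² sin(jπx/L) = −(jπ/L)²·sin(jπx/L); on 0 ≤ x ≤ L, ∫sin²(jπx/L) dx = L/2 and ∫sin(jπx/L)·sin(lπx/L) dx = 0 for j ≠ l, so only diagonal terms survive in ∫|Ψ|² and ∫Ψ·Ψ″; ∫Ψ·Ψ′ dx = [Ψ²/2] between the walls = 0.
State is unnormalized: ∫|Ψ|² dx = 19.129, and ∫Ψ*·(−ħ² Ψ'') dx = 96.411, so ⟨p²⟩ = 96.411 / 19.129.
⟨p²⟩ = 5.0401.

5.040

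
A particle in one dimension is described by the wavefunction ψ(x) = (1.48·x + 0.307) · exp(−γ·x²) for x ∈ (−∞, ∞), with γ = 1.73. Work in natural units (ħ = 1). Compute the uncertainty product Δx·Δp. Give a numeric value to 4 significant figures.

1.079

Δx = √(⟨x²⟩−⟨x⟩²), Δp = √(⟨p²⟩−⟨p⟩²).
Expand each integrand as polynomial × e^(−2γx²) and use ∫x^(2j)·e^(−2γx²) dx = (2j−1)!!/(4γ)^j · √(π/(2γ)), odd powers → 0; here √(π/(2γ)) = 0.95288. Differentiate with the product rule, d/dx e^(−γx²) = −2γx·e^(−γx²).
Normalization: ∫|ψ|² dx = 0.39142.
⟨x⟩ = 0.31968, ⟨x²⟩ = 0.36721 ⇒ Δx = 0.51480.
⟨p⟩ = 0.0000, ⟨p²⟩ = 4.3961 ⇒ Δp = 2.0967.
Δx·Δp = 1.0794.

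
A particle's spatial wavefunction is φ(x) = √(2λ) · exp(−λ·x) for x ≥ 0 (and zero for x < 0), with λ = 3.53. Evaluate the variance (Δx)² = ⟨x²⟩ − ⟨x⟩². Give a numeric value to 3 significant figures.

Compute ⟨x⟩ and ⟨x²⟩ separately, then (Δx)² = ⟨x²⟩ − ⟨x⟩².
Every integrand reduces to terms xʲ·e^(−2λx) on [0, ∞); use ∫₀^∞ xʲ·e^(−2λx) dx = j!/(2λ)^(j+1).
⟨x⟩ = 0.14164 and ⟨x²⟩ = 0.040126.
(Δx)² = 0.040126 − (0.14164)² = 0.020063.

0.0201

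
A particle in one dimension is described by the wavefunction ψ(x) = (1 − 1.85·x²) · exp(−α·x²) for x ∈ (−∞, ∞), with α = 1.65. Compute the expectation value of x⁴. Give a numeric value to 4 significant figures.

0.09660

⟨x⁴⟩ = ∫ x⁴·|ψ|² dx / ∫|ψ|² dx (integrals over the domain).
Expand each integrand as polynomial × e^(−2αx²) and use ∫x^(2j)·e^(−2αx²) dx = (2j−1)!!/(4α)^j · √(π/(2α)), odd powers → 0; here √(π/(2α)) = 0.97570.
State is unnormalized: ∫|ψ|² dx = 0.65870, and ∫ψ*·x⁴·ψ dx = 0.063630, so ⟨x⁴⟩ = 0.063630 / 0.65870.
⟨x⁴⟩ = 0.096599.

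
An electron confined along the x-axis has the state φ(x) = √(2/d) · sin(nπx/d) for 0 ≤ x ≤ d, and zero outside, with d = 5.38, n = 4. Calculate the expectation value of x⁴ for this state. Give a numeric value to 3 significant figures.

⟨x⁴⟩ = ∫ x⁴·|φ|² dx (integrals over the domain).
With sin²θ = (1 − cos2θ)/2 on 0 ≤ x ≤ d: ∫sin²(nπx/d) dx = d/2, ∫x·sin²(nπx/d) dx = d²/4, ∫x²·sin²(nπx/d) dx = d³·(1/6 − 1/(4n²π²)); higher powers xᵏ the same way, integrating xᵏ·cos(2nπx/d) by parts.
⟨x⁴⟩ = 162.30.

162.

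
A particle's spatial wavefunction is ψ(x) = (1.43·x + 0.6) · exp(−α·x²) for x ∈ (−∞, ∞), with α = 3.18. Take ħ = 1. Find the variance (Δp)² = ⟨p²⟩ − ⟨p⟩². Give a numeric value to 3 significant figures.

Compute ⟨p⟩ and ⟨p²⟩ separately; (Δp)² = ⟨p²⟩ − ⟨p⟩².
Expand each integrand as polynomial × e^(−2αx²) and use ∫x^(2j)·e^(−2αx²) dx = (2j−1)!!/(4α)^j · √(π/(2α)), odd powers → 0; here √(π/(2α)) = 0.70282. Differentiate with the product rule, d/dx e^(−αx²) = −2αx·e^(−αx²).
Normalization: ∫|ψ|² dx = 0.36600.
⟨p⟩ = 0.0000 and ⟨p²⟩ = 5.1434.
(Δp)² = 5.1434 − (0.0000)² = 5.1434.

5.14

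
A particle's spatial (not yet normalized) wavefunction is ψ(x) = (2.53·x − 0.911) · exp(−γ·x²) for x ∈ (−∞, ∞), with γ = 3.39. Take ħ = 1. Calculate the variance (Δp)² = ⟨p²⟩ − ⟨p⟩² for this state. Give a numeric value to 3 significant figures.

Compute ⟨p⟩ and ⟨p²⟩ separately; (Δp)² = ⟨p²⟩ − ⟨p⟩².
Expand each integrand as polynomial × e^(−2γx²) and use ∫x^(2j)·e^(−2γx²) dx = (2j−1)!!/(4γ)^j · √(π/(2γ)), odd powers → 0; here √(π/(2γ)) = 0.68071. Differentiate with the product rule, d/dx e^(−γx²) = −2γx·e^(−γx²).
Normalization: ∫|ψ|² dx = 0.88626.
⟨p⟩ = 0.0000 and ⟨p²⟩ = 5.8482.
(Δp)² = 5.8482 − (0.0000)² = 5.8482.

5.85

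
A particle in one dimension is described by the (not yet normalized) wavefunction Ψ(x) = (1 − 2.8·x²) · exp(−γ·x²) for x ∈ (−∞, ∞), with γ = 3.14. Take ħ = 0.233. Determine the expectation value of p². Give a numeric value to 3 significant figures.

p² Ψ = −ħ² d²Ψ/dx²; ⟨p²⟩ = −ħ² ∫ Ψ*·Ψ'' dx / ∫|Ψ|² dx.
Expand each integrand as polynomial × e^(−2γx²) and use ∫x^(2j)·e^(−2γx²) dx = (2j−1)!!/(4γ)^j · √(π/(2γ)), odd powers → 0; here √(π/(2γ)) = 0.70729. Differentiate with the product rule, d/dx e^(−γx²) = −2γx·e^(−γx²).
State is unnormalized: ∫|Ψ|² dx = 0.49739, and ∫Ψ*·(−ħ² Ψ'') dx = 0.21627, so ⟨p²⟩ = 0.21627 / 0.49739.
⟨p²⟩ = 0.43481.

0.435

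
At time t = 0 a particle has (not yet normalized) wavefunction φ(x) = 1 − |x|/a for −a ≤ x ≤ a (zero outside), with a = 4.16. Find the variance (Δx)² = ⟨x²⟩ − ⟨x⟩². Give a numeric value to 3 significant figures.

1.73

Compute ⟨x⟩ and ⟨x²⟩ separately, then (Δx)² = ⟨x²⟩ − ⟨x⟩².
φ is even, so ∫ over [−a, a] = 2∫₀ᵃ with φ = 1 − x/a there: ∫₀ᵃ (1 − x/a)² dx = a/3, ∫₀ᵃ x²(1 − x/a)² dx = a³/30, ∫₀ᵃ x⁴(1 − x/a)² dx = a⁵/105.
Normalization: ∫|φ|² dx = 2.7733.
⟨x⟩ = 0.0000 and ⟨x²⟩ = 1.7306.
(Δx)² = 1.7306 − (0.0000)² = 1.7306.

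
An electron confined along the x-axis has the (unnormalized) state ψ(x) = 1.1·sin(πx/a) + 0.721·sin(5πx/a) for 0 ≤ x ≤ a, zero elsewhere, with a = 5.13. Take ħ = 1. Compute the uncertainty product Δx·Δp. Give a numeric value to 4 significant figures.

Δx = √(⟨x²⟩−⟨x⟩²), Δp = √(⟨p²⟩−⟨p⟩²).
On 0 ≤ x ≤ a (j ≠ l): ∫sin²(jπx/a) dx = a/2, ∫sin(jπx/a)·sin(lπx/a) dx = 0; diagonal moments ∫x·sin²(jπx/a) dx = a²/4, ∫x²·sin²(jπx/a) dx = a³·(1/6 − 1/(4j²π²)); cross terms ∫x·sin(jπx/a)·sin(lπx/a) dx = 0 for j + l even and −4jla²/(π²(j² − l²)²) for j + l odd, ∫x²·sin(jπx/a)·sin(lπx/a) dx = (−1)^(j+l)·4jla³/(π²(j² − l²)²); higher powers the same way via product-to-sum and parts. d²/dx² sin(jπx/a) = −(jπ/a)²·sin(jπx/a); on 0 ≤ x ≤ a, ∫sin²(jπx/a) dx = a/2 and ∫sin(jπx/a)·sin(lπx/a) dx = 0 for j ≠ l, so only diagonal terms survive in ∫|ψ|² and ∫ψ·ψ″; ∫ψ·ψ′ dx = [ψ²/2] between the walls = 0.
Normalization: ∫|ψ|² dx = 4.4370.
⟨x⟩ = 2.5650, ⟨x²⟩ = 7.9935 ⇒ Δx = 1.1892.
⟨p⟩ = 0.0000, ⟨p²⟩ = 3.0799 ⇒ Δp = 1.7550.
Δx·Δp = 2.0870.

2.087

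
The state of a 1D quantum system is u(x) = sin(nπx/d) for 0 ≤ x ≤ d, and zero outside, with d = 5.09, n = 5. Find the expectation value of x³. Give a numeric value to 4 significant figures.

⟨x³⟩ = ∫ x³·|u|² dx / ∫|u|² dx (integrals over the domain).
With sin²θ = (1 − cos2θ)/2 on 0 ≤ x ≤ d: ∫sin²(nπx/d) dx = d/2, ∫x·sin²(nπx/d) dx = d²/4, ∫x²·sin²(nπx/d) dx = d³·(1/6 − 1/(4n²π²)); higher powers xᵏ the same way, integrating xᵏ·cos(2nπx/d) by parts.
State is unnormalized: ∫|u|² dx = 2.5450, and ∫u*·x³·u dx = 82.884, so ⟨x³⟩ = 82.884 / 2.5450.
⟨x³⟩ = 32.567.

32.57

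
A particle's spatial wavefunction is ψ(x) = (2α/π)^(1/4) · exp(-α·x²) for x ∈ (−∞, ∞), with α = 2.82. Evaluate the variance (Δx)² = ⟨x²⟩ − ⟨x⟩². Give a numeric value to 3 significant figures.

0.0887

Compute ⟨x⟩ and ⟨x²⟩ separately, then (Δx)² = ⟨x²⟩ − ⟨x⟩².
Gaussian moments: ∫x^(2j)·e^(−2αx²) dx = (2j−1)!!/(4α)^j · √(π/(2α)), odd powers integrate to 0; here √(π/(2α)) = 0.74634.
⟨x⟩ = 0.0000 and ⟨x²⟩ = 0.088652.
(Δx)² = 0.088652 − (0.0000)² = 0.088652.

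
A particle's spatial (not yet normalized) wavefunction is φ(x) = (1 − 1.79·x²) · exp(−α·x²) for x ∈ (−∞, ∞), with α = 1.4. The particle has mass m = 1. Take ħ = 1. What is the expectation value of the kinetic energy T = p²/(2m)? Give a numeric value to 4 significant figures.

2.470

T = −(ħ²/2m) d²/dx², so ⟨T⟩ = −(ħ²/2m) ∫ φ*·φ'' dx / ∫|φ|² dx; with m = 1.
Expand each integrand as polynomial × e^(−2αx²) and use ∫x^(2j)·e^(−2αx²) dx = (2j−1)!!/(4α)^j · √(π/(2α)), odd powers → 0; here √(π/(2α)) = 1.0592. Differentiate with the product rule, d/dx e^(−αx²) = −2αx·e^(−αx²).
State is unnormalized: ∫|φ|² dx = 0.70676, and ∫φ*·(−ħ²/2m · φ'') dx = 1.7458, so ⟨T⟩ = 1.7458 / 0.70676.
⟨T⟩ = 2.4701.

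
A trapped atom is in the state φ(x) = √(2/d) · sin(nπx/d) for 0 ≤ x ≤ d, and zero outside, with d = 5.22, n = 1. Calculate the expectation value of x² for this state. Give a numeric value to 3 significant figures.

⟨x²⟩ = ∫ x²·|φ|² dx (integrals over the domain).
With sin²θ = (1 − cos2θ)/2 on 0 ≤ x ≤ d: ∫sin²(nπx/d) dx = d/2, ∫x·sin²(nπx/d) dx = d²/4, ∫x²·sin²(nπx/d) dx = d³·(1/6 − 1/(4n²π²)); higher powers xᵏ the same way, integrating xᵏ·cos(2nπx/d) by parts.
⟨x²⟩ = 7.7024.

7.70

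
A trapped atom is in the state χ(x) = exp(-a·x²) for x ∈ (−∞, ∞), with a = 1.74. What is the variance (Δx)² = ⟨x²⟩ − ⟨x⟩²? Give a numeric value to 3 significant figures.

0.144

Compute ⟨x⟩ and ⟨x²⟩ separately, then (Δx)² = ⟨x²⟩ − ⟨x⟩².
Gaussian moments: ∫x^(2j)·e^(−2ax²) dx = (2j−1)!!/(4a)^j · √(π/(2a)), odd powers integrate to 0; here √(π/(2a)) = 0.95013.
Normalization: ∫|χ|² dx = 0.95013.
⟨x⟩ = 0.0000 and ⟨x²⟩ = 0.14368.
(Δx)² = 0.14368 − (0.0000)² = 0.14368.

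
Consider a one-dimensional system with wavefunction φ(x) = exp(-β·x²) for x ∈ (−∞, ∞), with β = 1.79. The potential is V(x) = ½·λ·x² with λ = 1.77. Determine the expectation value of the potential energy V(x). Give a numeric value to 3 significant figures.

0.124

⟨V⟩ = ∫ V(x)·|φ|² dx / ∫|φ|² dx.
Gaussian moments: ∫x^(2j)·e^(−2βx²) dx = (2j−1)!!/(4β)^j · √(π/(2β)), odd powers integrate to 0; here √(π/(2β)) = 0.93677.
State is unnormalized: ∫|φ|² dx = 0.93677, and ∫φ*·V(x)·φ dx = 0.11579, so ⟨V⟩ = 0.11579 / 0.93677.
⟨V⟩ = 0.12360.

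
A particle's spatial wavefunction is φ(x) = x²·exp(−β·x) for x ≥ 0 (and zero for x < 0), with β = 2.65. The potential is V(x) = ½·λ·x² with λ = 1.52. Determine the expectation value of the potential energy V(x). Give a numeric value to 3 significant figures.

⟨V⟩ = ∫ V(x)·|φ|² dx / ∫|φ|² dx.
Every integrand reduces to terms xʲ·e^(−2βx) on [0, ∞); use ∫₀^∞ xʲ·e^(−2βx) dx = j!/(2β)^(j+1).
State is unnormalized: ∫|φ|² dx = 0.0057389, and ∫φ*·V(x)·φ dx = 0.0046582, so ⟨V⟩ = 0.0046582 / 0.0057389.
⟨V⟩ = 0.81168.

0.812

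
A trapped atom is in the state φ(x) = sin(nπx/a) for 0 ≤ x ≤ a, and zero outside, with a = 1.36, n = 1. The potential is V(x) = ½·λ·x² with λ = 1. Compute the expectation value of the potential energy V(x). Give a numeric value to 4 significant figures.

0.2614

⟨V⟩ = ∫ V(x)·|φ|² dx / ∫|φ|² dx.
With sin²θ = (1 − cos2θ)/2 on 0 ≤ x ≤ a: ∫sin²(nπx/a) dx = a/2, ∫x·sin²(nπx/a) dx = a²/4, ∫x²·sin²(nπx/a) dx = a³·(1/6 − 1/(4n²π²)); higher powers xᵏ the same way, integrating xᵏ·cos(2nπx/a) by parts.
State is unnormalized: ∫|φ|² dx = 0.68000, and ∫φ*·V(x)·φ dx = 0.17776, so ⟨V⟩ = 0.17776 / 0.68000.
⟨V⟩ = 0.26142.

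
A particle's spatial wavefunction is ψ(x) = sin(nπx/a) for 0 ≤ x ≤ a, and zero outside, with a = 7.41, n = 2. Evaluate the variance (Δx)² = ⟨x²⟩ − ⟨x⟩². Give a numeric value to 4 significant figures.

Compute ⟨x⟩ and ⟨x²⟩ separately, then (Δx)² = ⟨x²⟩ − ⟨x⟩².
With sin²θ = (1 − cos2θ)/2 on 0 ≤ x ≤ a: ∫sin²(nπx/a) dx = a/2, ∫x·sin²(nπx/a) dx = a²/4, ∫x²·sin²(nπx/a) dx = a³·(1/6 − 1/(4n²π²)); higher powers xᵏ the same way, integrating xᵏ·cos(2nπx/a) by parts.
Normalization: ∫|ψ|² dx = 3.7050.
⟨x⟩ = 3.7050 and ⟨x²⟩ = 17.607.
(Δx)² = 17.607 − (3.7050)² = 3.8803.

3.880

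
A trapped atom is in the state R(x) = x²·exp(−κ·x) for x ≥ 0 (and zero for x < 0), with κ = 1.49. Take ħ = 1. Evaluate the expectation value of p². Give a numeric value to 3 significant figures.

p² R = −ħ² d²R/dx²; ⟨p²⟩ = −ħ² ∫ R*·R'' dx / ∫|R|² dx.
Differentiate x²·exp(−κ·x) with the product rule; every integrand then reduces to terms xʲ·e^(−2κx) on [0, ∞), with ∫₀^∞ xʲ·e^(−2κx) dx = j!/(2κ)^(j+1).
State is unnormalized: ∫|R|² dx = 0.10212, and ∫R*·(−ħ² R'') dx = 0.075576, so ⟨p²⟩ = 0.075576 / 0.10212.
⟨p²⟩ = 0.74003.

0.740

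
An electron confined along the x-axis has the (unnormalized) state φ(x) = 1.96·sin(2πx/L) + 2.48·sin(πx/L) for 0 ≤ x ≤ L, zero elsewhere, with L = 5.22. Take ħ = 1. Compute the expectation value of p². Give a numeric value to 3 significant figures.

p² φ = −ħ² d²φ/dx²; ⟨p²⟩ = −ħ² ∫ φ*·φ'' dx / ∫|φ|² dx.
d²/dx² sin(jπx/L) = −(jπ/L)²·sin(jπx/L); on 0 ≤ x ≤ L, ∫sin²(jπx/L) dx = L/2 and ∫sin(jπx/L)·sin(lπx/L) dx = 0 for j ≠ l, so only diagonal terms survive in ∫|φ|² and ∫φ·φ″; ∫φ·φ′ dx = [φ²/2] between the walls = 0.
State is unnormalized: ∫|φ|² dx = 26.079, and ∫φ*·(−ħ² φ'') dx = 20.341, so ⟨p²⟩ = 20.341 / 26.079.
⟨p²⟩ = 0.77998.

0.780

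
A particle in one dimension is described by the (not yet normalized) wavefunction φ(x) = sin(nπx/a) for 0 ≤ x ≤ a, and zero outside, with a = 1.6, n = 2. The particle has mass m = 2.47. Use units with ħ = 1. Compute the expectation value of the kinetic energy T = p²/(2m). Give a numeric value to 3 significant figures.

T = −(ħ²/2m) d²/dx², so ⟨T⟩ = −(ħ²/2m) ∫ φ*·φ'' dx / ∫|φ|² dx; with m = 2.47.
d/dx sin(nπx/a) = (nπ/a)·cos(nπx/a) and d²/dx² sin(nπx/a) = −(nπ/a)²·sin(nπx/a); on 0 ≤ x ≤ a, ∫sin²(nπx/a) dx = a/2 and ∫sin(nπx/a)·cos(nπx/a) dx = 0.
State is unnormalized: ∫|φ|² dx = 0.80000, and ∫φ*·(−ħ²/2m · φ'') dx = 2.4974, so ⟨T⟩ = 2.4974 / 0.80000.
⟨T⟩ = 3.1217.

3.12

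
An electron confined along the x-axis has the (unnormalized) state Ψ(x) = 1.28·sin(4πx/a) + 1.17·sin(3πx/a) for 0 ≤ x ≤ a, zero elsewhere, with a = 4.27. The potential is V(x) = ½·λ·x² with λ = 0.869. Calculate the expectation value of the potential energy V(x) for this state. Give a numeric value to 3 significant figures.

1.04

⟨V⟩ = ∫ V(x)·|Ψ|² dx / ∫|Ψ|² dx.
On 0 ≤ x ≤ a (j ≠ l): ∫sin²(jπx/a) dx = a/2, ∫sin(jπx/a)·sin(lπx/a) dx = 0; diagonal moments ∫x·sin²(jπx/a) dx = a²/4, ∫x²·sin²(jπx/a) dx = a³·(1/6 − 1/(4j²π²)); cross terms ∫x·sin(jπx/a)·sin(lπx/a) dx = 0 for j + l even and −4jla²/(π²(j² − l²)²) for j + l odd, ∫x²·sin(jπx/a)·sin(lπx/a) dx = (−1)^(j+l)·4jla³/(π²(j² − l²)²); higher powers the same way via product-to-sum and parts.
State is unnormalized: ∫|Ψ|² dx = 6.4206, and ∫Ψ*·V(x)·Ψ dx = 6.6805, so ⟨V⟩ = 6.6805 / 6.4206.
⟨V⟩ = 1.0405.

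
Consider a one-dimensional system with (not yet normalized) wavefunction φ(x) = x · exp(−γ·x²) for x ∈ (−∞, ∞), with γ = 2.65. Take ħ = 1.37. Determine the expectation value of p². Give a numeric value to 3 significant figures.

p² φ = −ħ² d²φ/dx²; ⟨p²⟩ = −ħ² ∫ φ*·φ'' dx / ∫|φ|² dx.
Expand each integrand as polynomial × e^(−2γx²) and use ∫x^(2j)·e^(−2γx²) dx = (2j−1)!!/(4γ)^j · √(π/(2γ)), odd powers → 0; here √(π/(2γ)) = 0.76990. Differentiate with the product rule, d/dx e^(−γx²) = −2γx·e^(−γx²).
State is unnormalized: ∫|φ|² dx = 0.072633, and ∫φ*·(−ħ² φ'') dx = 1.0838, so ⟨p²⟩ = 1.0838 / 0.072633.
⟨p²⟩ = 14.921.

14.9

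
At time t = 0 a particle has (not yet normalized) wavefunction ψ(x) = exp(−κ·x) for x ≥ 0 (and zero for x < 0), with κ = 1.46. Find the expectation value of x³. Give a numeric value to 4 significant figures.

⟨x³⟩ = ∫ x³·|ψ|² dx / ∫|ψ|² dx (integrals over the domain).
Every integrand reduces to terms xʲ·e^(−2κx) on [0, ∞); use ∫₀^∞ xʲ·e^(−2κx) dx = j!/(2κ)^(j+1).
State is unnormalized: ∫|ψ|² dx = 0.34247, and ∫ψ*·x³·ψ dx = 0.082532, so ⟨x³⟩ = 0.082532 / 0.34247.
⟨x³⟩ = 0.24099.

0.2410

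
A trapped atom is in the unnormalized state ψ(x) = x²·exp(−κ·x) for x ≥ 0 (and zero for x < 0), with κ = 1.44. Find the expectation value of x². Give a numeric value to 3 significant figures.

3.62

⟨x²⟩ = ∫ x²·|ψ|² dx / ∫|ψ|² dx (integrals over the domain).
Every integrand reduces to terms xʲ·e^(−2κx) on [0, ∞); use ∫₀^∞ xʲ·e^(−2κx) dx = j!/(2κ)^(j+1).
State is unnormalized: ∫|ψ|² dx = 0.12113, and ∫ψ*·x²·ψ dx = 0.43811, so ⟨x²⟩ = 0.43811 / 0.12113.
⟨x²⟩ = 3.6169.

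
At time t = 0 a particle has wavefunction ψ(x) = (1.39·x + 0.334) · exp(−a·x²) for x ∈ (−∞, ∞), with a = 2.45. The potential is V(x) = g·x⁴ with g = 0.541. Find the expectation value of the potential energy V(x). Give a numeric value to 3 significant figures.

⟨V⟩ = ∫ V(x)·|ψ|² dx / ∫|ψ|² dx.
Expand each integrand as polynomial × e^(−2ax²) and use ∫x^(2j)·e^(−2ax²) dx = (2j−1)!!/(4a)^j · √(π/(2a)), odd powers → 0; here √(π/(2a)) = 0.80071.
State is unnormalized: ∫|ψ|² dx = 0.24719, and ∫ψ*·V(x)·ψ dx = 0.014848, so ⟨V⟩ = 0.014848 / 0.24719.
⟨V⟩ = 0.060069.

0.0601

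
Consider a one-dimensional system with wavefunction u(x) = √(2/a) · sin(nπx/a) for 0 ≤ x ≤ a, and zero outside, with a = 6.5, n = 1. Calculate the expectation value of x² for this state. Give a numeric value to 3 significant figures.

⟨x²⟩ = ∫ x²·|u|² dx (integrals over the domain).
With sin²θ = (1 − cos2θ)/2 on 0 ≤ x ≤ a: ∫sin²(nπx/a) dx = a/2, ∫x·sin²(nπx/a) dx = a²/4, ∫x²·sin²(nπx/a) dx = a³·(1/6 − 1/(4n²π²)); higher powers xᵏ the same way, integrating xᵏ·cos(2nπx/a) by parts.
⟨x²⟩ = 11.943.

11.9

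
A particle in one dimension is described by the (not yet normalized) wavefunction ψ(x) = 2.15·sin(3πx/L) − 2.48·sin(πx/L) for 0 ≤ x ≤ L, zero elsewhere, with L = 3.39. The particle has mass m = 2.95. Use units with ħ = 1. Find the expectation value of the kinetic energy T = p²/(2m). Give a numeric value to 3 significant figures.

T = −(ħ²/2m) d²/dx², so ⟨T⟩ = −(ħ²/2m) ∫ ψ*·ψ'' dx / ∫|ψ|² dx; with m = 2.95.
d²/dx² sin(jπx/L) = −(jπ/L)²·sin(jπx/L); on 0 ≤ x ≤ L, ∫sin²(jπx/L) dx = L/2 and ∫sin(jπx/L)·sin(lπx/L) dx = 0 for j ≠ l, so only diagonal terms survive in ∫|ψ|² and ∫ψ·ψ″; ∫ψ·ψ′ dx = [ψ²/2] between the walls = 0.
State is unnormalized: ∫|ψ|² dx = 18.260, and ∫ψ*·(−ħ²/2m · ψ'') dx = 11.782, so ⟨T⟩ = 11.782 / 18.260.
⟨T⟩ = 0.64523.

0.645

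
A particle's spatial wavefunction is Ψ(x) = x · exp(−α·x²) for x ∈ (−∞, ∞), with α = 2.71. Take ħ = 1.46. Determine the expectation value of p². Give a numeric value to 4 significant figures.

17.33

p² Ψ = −ħ² d²Ψ/dx²; ⟨p²⟩ = −ħ² ∫ Ψ*·Ψ'' dx / ∫|Ψ|² dx.
Expand each integrand as polynomial × e^(−2αx²) and use ∫x^(2j)·e^(−2αx²) dx = (2j−1)!!/(4α)^j · √(π/(2α)), odd powers → 0; here √(π/(2α)) = 0.76133. Differentiate with the product rule, d/dx e^(−αx²) = −2αx·e^(−αx²).
State is unnormalized: ∫|Ψ|² dx = 0.070234, and ∫Ψ*·(−ħ² Ψ'') dx = 1.2171, so ⟨p²⟩ = 1.2171 / 0.070234.
⟨p²⟩ = 17.330.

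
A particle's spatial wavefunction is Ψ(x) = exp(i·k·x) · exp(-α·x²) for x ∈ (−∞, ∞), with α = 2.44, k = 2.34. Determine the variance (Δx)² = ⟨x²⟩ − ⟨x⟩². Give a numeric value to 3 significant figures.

0.102

Compute ⟨x⟩ and ⟨x²⟩ separately, then (Δx)² = ⟨x²⟩ − ⟨x⟩².
Gaussian moments: ∫x^(2j)·e^(−2αx²) dx = (2j−1)!!/(4α)^j · √(π/(2α)), odd powers integrate to 0; here √(π/(2α)) = 0.80235.
Normalization: ∫|Ψ|² dx = 0.80235.
⟨x⟩ = 0.0000 and ⟨x²⟩ = 0.10246.
(Δx)² = 0.10246 − (0.0000)² = 0.10246.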